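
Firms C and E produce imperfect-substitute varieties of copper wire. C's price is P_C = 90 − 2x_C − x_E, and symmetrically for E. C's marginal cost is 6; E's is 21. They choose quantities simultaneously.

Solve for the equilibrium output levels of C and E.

17.8, 12.8

Firm C's profit: π = x_C(90 − 2x_C − x_E) − 6x_C.
∂π/∂x_C = 84 − 4x_C − x_E = 0 ⇒ x_C = 21 − 0.25x_E.
Similarly x_E = 17.25 − 0.25x_C.
Substituting the second reaction function into the first: x_C = 21 − 0.25(17.25 − 0.25x_C), which gives 0.9375x_C = 16.6875 ⇒ x_C = 17.8.
Then x_E = 17.25 − 0.25·17.8 = 12.8.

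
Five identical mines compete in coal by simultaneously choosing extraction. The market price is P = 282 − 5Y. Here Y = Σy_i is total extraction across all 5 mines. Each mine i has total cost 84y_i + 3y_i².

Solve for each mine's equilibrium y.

5.5

A representative mine's profit is π_i = y_i(282 − 5Y) − 84y_i − 3y_i², with Y = y_i + Σ_{j≠i} y_j.
First-order condition: 198 − 16y_i − 5Σ_{j≠i} y_j = 0.
In a symmetric equilibrium every mine chooses the same y, so Σ_{j≠i} y_j = 4y. The condition becomes 198 − 36y = 0, giving y = 198/36 = 5.5.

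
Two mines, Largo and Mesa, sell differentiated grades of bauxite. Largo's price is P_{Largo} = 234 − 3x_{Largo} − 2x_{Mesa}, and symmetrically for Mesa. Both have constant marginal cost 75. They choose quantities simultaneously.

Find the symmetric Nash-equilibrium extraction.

Mine Largo's profit: π = x_{Largo}(234 − 3x_{Largo} − 2x_{Mesa}) − 75x_{Largo}.
∂π/∂x_{Largo} = 159 − 6x_{Largo} − 2x_{Mesa} = 0 ⇒ x_{Largo} = 26.5 − (1/3)x_{Mesa}.
By symmetry x_{Mesa} = x_{Largo}; substituting into the reaction function, (4/3)x_{Largo} = 26.5 and x_{Largo} = 19.875.

19.875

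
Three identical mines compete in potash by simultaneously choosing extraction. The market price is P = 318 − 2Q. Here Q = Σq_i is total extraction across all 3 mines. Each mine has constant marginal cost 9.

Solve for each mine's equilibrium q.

A representative mine's profit is π_i = q_i(318 − 2Q) − 9q_i, with Q = q_i + Σ_{j≠i} q_j.
First-order condition: 309 − 4q_i − 2Σ_{j≠i} q_j = 0.
In a symmetric equilibrium every mine chooses the same q, so Σ_{j≠i} q_j = 2q. The condition becomes 309 − 8q = 0, giving q = 309/8 = 38.625.

38.625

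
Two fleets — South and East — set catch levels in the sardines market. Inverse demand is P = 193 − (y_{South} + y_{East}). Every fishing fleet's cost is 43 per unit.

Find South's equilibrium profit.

2500

Fishing fleet South's profit: π = y_{South}(193 − (y_{South} + y_{East})) − 43y_{South}.
∂π/∂y_{South} = 150 − 2y_{South} − y_{East} = 0, so y_{South} = 75 − 0.5y_{East}.
By symmetry y_{East} = y_{South}; substituting into the reaction function, 1.5y_{South} = 75 and y_{South} = 50.
Price P = 193 − 100 = 93.
South's profit: (93 − 43)·50 = 2500.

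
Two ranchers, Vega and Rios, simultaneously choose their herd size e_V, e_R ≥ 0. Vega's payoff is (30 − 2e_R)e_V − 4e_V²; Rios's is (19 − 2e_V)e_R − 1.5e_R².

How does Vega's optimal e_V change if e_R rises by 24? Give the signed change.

-6

Expanding Vega's payoff: 30e_V − 2e_Re_V − 4e_V².
∂π/∂e_V = 30 − 2e_R − 8e_V = 0, so e_V = 3.75 − 0.25e_R.
The reaction-function slope is −0.25, so a 24-unit rise in e_R moves e_V by −0.25 × 24 = −6. Vega's best response falls — the actions are strategic substitutes.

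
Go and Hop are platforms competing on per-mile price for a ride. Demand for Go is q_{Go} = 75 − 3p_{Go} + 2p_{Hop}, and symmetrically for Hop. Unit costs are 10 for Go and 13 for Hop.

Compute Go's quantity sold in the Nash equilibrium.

50.4375

Go's profit: π = (p_{Go} − 10)(75 − 3p_{Go} + 2p_{Hop}).
∂π/∂p_{Go} = 105 − 6p_{Go} + 2p_{Hop} = 0 ⇒ p_{Go} = 17.5 + (1/3)p_{Hop}.
Similarly p_{Hop} = 19 + (1/3)p_{Go}.
Plugging p_{Hop} into Go's best response: p_{Go} = 17.5 + (1/3)(19 + (1/3)p_{Go}) ⇒ (8/9)p_{Go} = 143/6, so p_{Go} = 26.8125.
Then p_{Hop} = 19 + (1/3)·26.8125 = 27.9375.
q_{Go} = 75 − 3·26.8125 + 2·27.9375 = 50.4375.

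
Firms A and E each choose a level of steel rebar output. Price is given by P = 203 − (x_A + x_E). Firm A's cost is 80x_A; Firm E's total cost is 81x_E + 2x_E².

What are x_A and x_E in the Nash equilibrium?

Firm A's profit: π = x_A(203 − (x_A + x_E)) − 80x_A.
∂π/∂x_A = 123 − 2x_A − x_E = 0, so x_A = 61.5 − 0.5x_E.
For E: ∂π/∂x_E = 122 − 6x_E − x_A = 0 ⇒ x_E = 61/3 − (1/6)x_A.
Plugging x_E into A's best response: x_A = 61.5 − 0.5(61/3 − (1/6)x_A) ⇒ (11/12)x_A = 154/3, so x_A = 56.
Then x_E = 61/3 − (1/6)·56 = 11.

56, 11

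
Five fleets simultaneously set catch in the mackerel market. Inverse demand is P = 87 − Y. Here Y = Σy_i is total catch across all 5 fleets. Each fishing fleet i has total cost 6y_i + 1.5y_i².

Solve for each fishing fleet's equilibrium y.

A representative fishing fleet's profit is π_i = y_i(87 − Y) − 6y_i − 1.5y_i², with Y = y_i + Σ_{j≠i} y_j.
First-order condition: 81 − 5y_i − Σ_{j≠i} y_j = 0.
In a symmetric equilibrium every fishing fleet chooses the same y, so Σ_{j≠i} y_j = 4y. The condition becomes 81 − 9y = 0, giving y = 81/9 = 9.

9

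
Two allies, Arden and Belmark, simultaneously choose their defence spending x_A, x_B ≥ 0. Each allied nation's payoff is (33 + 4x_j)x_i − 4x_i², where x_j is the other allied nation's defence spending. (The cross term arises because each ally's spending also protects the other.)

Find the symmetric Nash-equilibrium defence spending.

Arden's payoff is (33 + 4x_B)x_A − 4x_A².
∂π/∂x_A = 33 + 4x_B − 8x_A = 0, so x_A = 4.125 + 0.5x_B.
Setting x_A = x_B in the reaction function: x_A = 4.125 + 0.5x_A, so x_A = 4.125 / 0.5 = 8.25.

8.25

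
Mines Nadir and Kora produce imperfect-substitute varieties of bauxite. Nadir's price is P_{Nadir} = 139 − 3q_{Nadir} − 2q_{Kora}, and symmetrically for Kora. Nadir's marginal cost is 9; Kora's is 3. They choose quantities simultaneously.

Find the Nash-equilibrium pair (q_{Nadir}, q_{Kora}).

Mine Nadir's profit: π = q_{Nadir}(139 − 3q_{Nadir} − 2q_{Kora}) − 9q_{Nadir}.
∂π/∂q_{Nadir} = 130 − 6q_{Nadir} − 2q_{Kora} = 0 ⇒ q_{Nadir} = 65/3 − (1/3)q_{Kora}.
Similarly q_{Kora} = 68/3 − (1/3)q_{Nadir}.
Solving the two reaction functions simultaneously: (1 − (−1/3)(−1/3))q_{Nadir} = 65/3 − (1/3)·(68/3), so (8/9)q_{Nadir} = 127/9 and q_{Nadir} = 15.875.
Then q_{Kora} = 68/3 − (1/3)·15.875 = 17.375.

15.875, 17.375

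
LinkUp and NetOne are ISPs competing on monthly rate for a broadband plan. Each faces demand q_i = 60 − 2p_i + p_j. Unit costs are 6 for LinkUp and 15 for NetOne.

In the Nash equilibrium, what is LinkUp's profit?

LinkUp's profit: π = (p_{LinkUp} − 6)(60 − 2p_{LinkUp} + p_{NetOne}).
∂π/∂p_{LinkUp} = 72 − 4p_{LinkUp} + p_{NetOne} = 0 ⇒ p_{LinkUp} = 18 + 0.25p_{NetOne}.
Similarly p_{NetOne} = 22.5 + 0.25p_{LinkUp}.
Solving the two reaction functions simultaneously: (1 − (0.25)(0.25))p_{LinkUp} = 18 + 0.25·22.5, so 0.9375p_{LinkUp} = 23.625 and p_{LinkUp} = 25.2.
Then p_{NetOne} = 22.5 + 0.25·25.2 = 28.8.
q_{LinkUp} = 60 − 2·25.2 + 28.8 = 38.4.
Profit = (25.2 − 6)·38.4 = 737.28.

737.28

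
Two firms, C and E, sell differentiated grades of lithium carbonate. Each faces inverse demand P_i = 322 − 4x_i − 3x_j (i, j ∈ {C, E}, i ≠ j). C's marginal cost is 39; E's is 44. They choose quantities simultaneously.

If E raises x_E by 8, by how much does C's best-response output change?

-3

Firm C's profit: π = x_C(322 − 4x_C − 3x_E) − 39x_C.
∂π/∂x_C = 283 − 8x_C − 3x_E = 0 ⇒ x_C = 35.375 − 0.375x_E.
The reaction-function slope is −0.375, so an 8-unit rise in x_E moves x_C by −0.375 × 8 = −3. C's best response falls — the actions are strategic substitutes.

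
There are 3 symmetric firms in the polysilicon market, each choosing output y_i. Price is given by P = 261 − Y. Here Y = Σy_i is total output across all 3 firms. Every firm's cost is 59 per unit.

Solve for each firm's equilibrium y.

50.5

A representative firm's profit is π_i = y_i(261 − Y) − 59y_i, with Y = y_i + Σ_{j≠i} y_j.
First-order condition: 202 − 2y_i − Σ_{j≠i} y_j = 0.
With identical firms, set every y_j = y: then 202 − 2y − 2y = 0, i.e. y = 202/4 = 50.5.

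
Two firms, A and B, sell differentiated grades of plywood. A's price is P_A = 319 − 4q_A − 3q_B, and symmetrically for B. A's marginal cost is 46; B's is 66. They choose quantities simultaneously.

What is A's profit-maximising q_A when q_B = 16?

28.125

Firm A's profit: π = q_A(319 − 4q_A − 3q_B) − 46q_A.
∂π/∂q_A = 273 − 8q_A − 3q_B = 0 ⇒ q_A = 34.125 − 0.375q_B.
At q_B = 16: q_A = 34.125 − 0.375·16 = 28.125.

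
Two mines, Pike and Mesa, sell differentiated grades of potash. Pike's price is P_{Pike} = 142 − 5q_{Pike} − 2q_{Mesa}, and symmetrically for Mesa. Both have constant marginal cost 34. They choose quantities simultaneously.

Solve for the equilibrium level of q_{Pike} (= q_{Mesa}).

9

Mine Pike's profit: π = q_{Pike}(142 − 5q_{Pike} − 2q_{Mesa}) − 34q_{Pike}.
∂π/∂q_{Pike} = 108 − 10q_{Pike} − 2q_{Mesa} = 0 ⇒ q_{Pike} = 10.8 − 0.2q_{Mesa}.
The game is symmetric, so in equilibrium q_{Mesa} = q_{Pike}: the reaction function gives 1.2q_{Pike} = 10.8, hence q_{Pike} = 9.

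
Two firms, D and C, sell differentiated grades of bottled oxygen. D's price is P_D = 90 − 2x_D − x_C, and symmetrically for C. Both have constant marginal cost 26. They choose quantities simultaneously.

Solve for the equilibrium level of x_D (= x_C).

Firm D's profit: π = x_D(90 − 2x_D − x_C) − 26x_D.
∂π/∂x_D = 64 − 4x_D − x_C = 0 ⇒ x_D = 16 − 0.25x_C.
Setting x_D = x_C in the reaction function: x_D = 16 − 0.25x_D, so x_D = 16 / 1.25 = 12.8.

12.8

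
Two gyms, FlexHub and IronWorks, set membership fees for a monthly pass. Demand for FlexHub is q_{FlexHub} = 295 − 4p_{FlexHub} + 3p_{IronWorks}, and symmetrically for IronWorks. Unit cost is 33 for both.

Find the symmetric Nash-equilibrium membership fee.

FlexHub's profit: π = (p_{FlexHub} − 33)(295 − 4p_{FlexHub} + 3p_{IronWorks}).
∂π/∂p_{FlexHub} = 427 − 8p_{FlexHub} + 3p_{IronWorks} = 0 ⇒ p_{FlexHub} = 53.375 + 0.375p_{IronWorks}.
By symmetry p_{IronWorks} = p_{FlexHub}; substituting into the reaction function, 0.625p_{FlexHub} = 53.375 and p_{FlexHub} = 85.4.

85.4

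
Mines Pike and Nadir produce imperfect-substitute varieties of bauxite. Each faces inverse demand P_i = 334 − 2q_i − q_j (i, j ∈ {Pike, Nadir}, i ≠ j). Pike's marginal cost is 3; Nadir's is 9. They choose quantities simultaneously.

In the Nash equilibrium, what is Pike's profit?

8871.12

Mine Pike's profit: π = q_{Pike}(334 − 2q_{Pike} − q_{Nadir}) − 3q_{Pike}.
∂π/∂q_{Pike} = 331 − 4q_{Pike} − q_{Nadir} = 0 ⇒ q_{Pike} = 82.75 − 0.25q_{Nadir}.
Similarly q_{Nadir} = 81.25 − 0.25q_{Pike}.
Plugging q_{Nadir} into Pike's best response: q_{Pike} = 82.75 − 0.25(81.25 − 0.25q_{Pike}) ⇒ 0.9375q_{Pike} = 62.4375, so q_{Pike} = 66.6.
Then q_{Nadir} = 81.25 − 0.25·66.6 = 64.6.
P_{Pike} = 334 − 2·66.6 − 64.6 = 136.2.
Profit = (136.2 − 3)·66.6 = 8871.12.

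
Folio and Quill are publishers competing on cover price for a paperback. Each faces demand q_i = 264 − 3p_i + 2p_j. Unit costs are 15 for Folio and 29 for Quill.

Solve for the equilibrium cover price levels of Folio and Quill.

Folio's profit: π = (p_{Folio} − 15)(264 − 3p_{Folio} + 2p_{Quill}).
∂π/∂p_{Folio} = 309 − 6p_{Folio} + 2p_{Quill} = 0 ⇒ p_{Folio} = 51.5 + (1/3)p_{Quill}.
Similarly p_{Quill} = 58.5 + (1/3)p_{Folio}.
Solving the two reaction functions simultaneously: (1 − (1/3)(1/3))p_{Folio} = 51.5 + (1/3)·58.5, so (8/9)p_{Folio} = 71 and p_{Folio} = 79.875.
Then p_{Quill} = 58.5 + (1/3)·79.875 = 85.125.

79.875, 85.125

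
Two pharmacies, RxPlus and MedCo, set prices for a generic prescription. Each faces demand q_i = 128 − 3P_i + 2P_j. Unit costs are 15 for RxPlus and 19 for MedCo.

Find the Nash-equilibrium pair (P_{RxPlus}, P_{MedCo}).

RxPlus's profit: π = (P_{RxPlus} − 15)(128 − 3P_{RxPlus} + 2P_{MedCo}).
∂π/∂P_{RxPlus} = 173 − 6P_{RxPlus} + 2P_{MedCo} = 0 ⇒ P_{RxPlus} = 173/6 + (1/3)P_{MedCo}.
Similarly P_{MedCo} = 185/6 + (1/3)P_{RxPlus}.
Substituting the second reaction function into the first: P_{RxPlus} = 173/6 + (1/3)(185/6 + (1/3)P_{RxPlus}), which gives (8/9)P_{RxPlus} = 352/9 ⇒ P_{RxPlus} = 44.
Then P_{MedCo} = 185/6 + (1/3)·44 = 45.5.

44, 45.5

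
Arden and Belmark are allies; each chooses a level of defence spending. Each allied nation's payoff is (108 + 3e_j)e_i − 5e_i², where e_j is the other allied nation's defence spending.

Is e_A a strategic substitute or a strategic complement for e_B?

strategic complements

Arden's payoff is (108 + 3e_B)e_A − 5e_A².
∂π/∂e_A = 108 + 3e_B − 10e_A = 0, so e_A = 10.8 + 0.3e_B.
The best-response slope de_A/de_B = 0.3 > 0: the reaction function is upward-sloping, so the choices are strategic complements.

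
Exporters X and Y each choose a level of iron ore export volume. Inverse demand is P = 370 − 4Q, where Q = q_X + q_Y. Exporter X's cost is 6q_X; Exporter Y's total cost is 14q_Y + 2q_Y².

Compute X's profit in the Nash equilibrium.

5416.96

Exporter X's profit: π = q_X(370 − 4(q_X + q_Y)) − 6q_X.
∂π/∂q_X = 364 − 8q_X − 4q_Y = 0, so q_X = 45.5 − 0.5q_Y.
For Y: ∂π/∂q_Y = 356 − 12q_Y − 4q_X = 0 ⇒ q_Y = 89/3 − (1/3)q_X.
Solving the two reaction functions simultaneously: (1 − (−0.5)(−1/3))q_X = 45.5 − 0.5·(89/3), so (5/6)q_X = 92/3 and q_X = 36.8.
Then q_Y = 89/3 − (1/3)·36.8 = 17.4.
Price P = 370 − 4·54.2 = 153.2.
X's profit: (153.2 − 6)·36.8 = 5416.96.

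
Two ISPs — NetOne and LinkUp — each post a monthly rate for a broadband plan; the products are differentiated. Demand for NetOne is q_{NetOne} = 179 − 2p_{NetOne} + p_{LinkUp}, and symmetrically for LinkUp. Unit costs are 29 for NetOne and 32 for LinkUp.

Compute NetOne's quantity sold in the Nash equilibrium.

NetOne's profit: π = (p_{NetOne} − 29)(179 − 2p_{NetOne} + p_{LinkUp}).
∂π/∂p_{NetOne} = 237 − 4p_{NetOne} + p_{LinkUp} = 0 ⇒ p_{NetOne} = 59.25 + 0.25p_{LinkUp}.
Similarly p_{LinkUp} = 60.75 + 0.25p_{NetOne}.
Solving the two reaction functions simultaneously: (1 − (0.25)(0.25))p_{NetOne} = 59.25 + 0.25·60.75, so 0.9375p_{NetOne} = 74.4375 and p_{NetOne} = 79.4.
Then p_{LinkUp} = 60.75 + 0.25·79.4 = 80.6.
q_{NetOne} = 179 − 2·79.4 + 80.6 = 100.8.

100.8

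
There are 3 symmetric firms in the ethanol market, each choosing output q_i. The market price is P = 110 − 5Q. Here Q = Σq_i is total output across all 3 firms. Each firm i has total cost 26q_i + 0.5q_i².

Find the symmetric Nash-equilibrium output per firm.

A representative firm's profit is π_i = q_i(110 − 5Q) − 26q_i − 0.5q_i², with Q = q_i + Σ_{j≠i} q_j.
First-order condition: 84 − 11q_i − 5Σ_{j≠i} q_j = 0.
Imposing symmetry (q_j = q for all j) turns Σ_{j≠i} q_j into 2q, so 84 = 21q and q = 4.

4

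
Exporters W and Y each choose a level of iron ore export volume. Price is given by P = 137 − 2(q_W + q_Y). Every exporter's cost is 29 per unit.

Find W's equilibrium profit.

Exporter W's profit: π = q_W(137 − 2(q_W + q_Y)) − 29q_W.
∂π/∂q_W = 108 − 4q_W − 2q_Y = 0, so q_W = 27 − 0.5q_Y.
By symmetry q_Y = q_W; substituting into the reaction function, 1.5q_W = 27 and q_W = 18.
Price P = 137 − 2·36 = 65.
W's profit: (65 − 29)·18 = 648.

648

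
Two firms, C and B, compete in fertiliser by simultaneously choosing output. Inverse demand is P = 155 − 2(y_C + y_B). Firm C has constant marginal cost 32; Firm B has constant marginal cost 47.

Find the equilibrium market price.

Firm C's profit: π = y_C(155 − 2(y_C + y_B)) − 32y_C.
∂π/∂y_C = 123 − 4y_C − 2y_B = 0, so y_C = 30.75 − 0.5y_B.
By the same steps for B: y_B = 27 − 0.5y_C.
Substituting the second reaction function into the first: y_C = 30.75 − 0.5(27 − 0.5y_C), which gives 0.75y_C = 17.25 ⇒ y_C = 23.
Then y_B = 27 − 0.5·23 = 15.5.
Equilibrium price: P = 155 − 2·38.5 = 78.

78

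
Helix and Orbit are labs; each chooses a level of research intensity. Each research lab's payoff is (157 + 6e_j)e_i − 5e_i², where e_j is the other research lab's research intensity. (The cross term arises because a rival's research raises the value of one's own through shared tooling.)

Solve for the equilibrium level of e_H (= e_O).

Helix's payoff is (157 + 6e_O)e_H − 5e_H².
∂π/∂e_H = 157 + 6e_O − 10e_H = 0, so e_H = 15.7 + 0.6e_O.
By symmetry e_O = e_H; substituting into the reaction function, 0.4e_H = 15.7 and e_H = 39.25.

39.25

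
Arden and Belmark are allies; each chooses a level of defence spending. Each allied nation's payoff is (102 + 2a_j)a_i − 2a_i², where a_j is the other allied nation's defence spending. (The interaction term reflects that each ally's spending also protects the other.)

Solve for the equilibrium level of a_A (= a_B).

51

Arden's payoff is (102 + 2a_B)a_A − 2a_A².
∂π/∂a_A = 102 + 2a_B − 4a_A = 0, so a_A = 25.5 + 0.5a_B.
The game is symmetric, so in equilibrium a_B = a_A: the reaction function gives 0.5a_A = 25.5, hence a_A = 51.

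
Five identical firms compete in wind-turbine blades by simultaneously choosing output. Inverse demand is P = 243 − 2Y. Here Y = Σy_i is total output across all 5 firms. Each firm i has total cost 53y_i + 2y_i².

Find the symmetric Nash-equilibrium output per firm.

A representative firm's profit is π_i = y_i(243 − 2Y) − 53y_i − 2y_i², with Y = y_i + Σ_{j≠i} y_j.
First-order condition: 190 − 8y_i − 2Σ_{j≠i} y_j = 0.
In a symmetric equilibrium every firm chooses the same y, so Σ_{j≠i} y_j = 4y. The condition becomes 190 − 16y = 0, giving y = 190/16 = 11.875.

11.875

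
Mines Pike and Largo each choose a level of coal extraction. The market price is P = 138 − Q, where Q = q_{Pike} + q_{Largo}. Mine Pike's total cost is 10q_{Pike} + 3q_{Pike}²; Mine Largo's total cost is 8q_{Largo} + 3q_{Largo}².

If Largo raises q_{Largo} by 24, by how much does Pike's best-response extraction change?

-3

Mine Pike's profit: π = q_{Pike}(138 − (q_{Pike} + q_{Largo})) − 10q_{Pike} − 3q_{Pike}².
∂π/∂q_{Pike} = 128 − 8q_{Pike} − q_{Largo} = 0, so q_{Pike} = 16 − 0.125q_{Largo}.
The reaction-function slope is −0.125, so a 24-unit rise in q_{Largo} moves q_{Pike} by −0.125 × 24 = −3. Pike's best response falls — the actions are strategic substitutes.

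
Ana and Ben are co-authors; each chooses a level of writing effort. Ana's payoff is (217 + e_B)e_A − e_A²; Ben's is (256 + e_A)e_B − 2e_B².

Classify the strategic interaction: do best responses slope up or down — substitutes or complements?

Expanding Ana's payoff: 217e_A + e_Be_A − e_A².
∂π/∂e_A = 217 + e_B − 2e_A = 0, so e_A = 108.5 + 0.5e_B.
The best-response slope de_A/de_B = 0.5 > 0: the reaction function is upward-sloping, so the choices are strategic complements.

strategic complements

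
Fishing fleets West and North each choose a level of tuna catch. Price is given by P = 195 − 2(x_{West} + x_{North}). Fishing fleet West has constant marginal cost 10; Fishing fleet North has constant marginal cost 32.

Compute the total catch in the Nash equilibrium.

Fishing fleet West's profit: π = x_{West}(195 − 2(x_{West} + x_{North})) − 10x_{West}.
∂π/∂x_{West} = 185 − 4x_{West} − 2x_{North} = 0, so x_{West} = 46.25 − 0.5x_{North}.
By the same steps for North: x_{North} = 40.75 − 0.5x_{West}.
Solving the two reaction functions simultaneously: (1 − (−0.5)(−0.5))x_{West} = 46.25 − 0.5·40.75, so 0.75x_{West} = 25.875 and x_{West} = 34.5.
Then x_{North} = 40.75 − 0.5·34.5 = 23.5.
Total catch: 34.5 + 23.5 = 58.

58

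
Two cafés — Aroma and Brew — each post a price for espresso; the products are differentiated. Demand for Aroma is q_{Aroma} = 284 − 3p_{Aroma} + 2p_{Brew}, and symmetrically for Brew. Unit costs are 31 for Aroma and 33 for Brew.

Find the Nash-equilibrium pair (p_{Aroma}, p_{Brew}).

94.625, 95.375

Aroma's profit: π = (p_{Aroma} − 31)(284 − 3p_{Aroma} + 2p_{Brew}).
∂π/∂p_{Aroma} = 377 − 6p_{Aroma} + 2p_{Brew} = 0 ⇒ p_{Aroma} = 377/6 + (1/3)p_{Brew}.
Similarly p_{Brew} = 383/6 + (1/3)p_{Aroma}.
Solving the two reaction functions simultaneously: (1 − (1/3)(1/3))p_{Aroma} = 377/6 + (1/3)·(383/6), so (8/9)p_{Aroma} = 757/9 and p_{Aroma} = 94.625.
Then p_{Brew} = 383/6 + (1/3)·94.625 = 95.375.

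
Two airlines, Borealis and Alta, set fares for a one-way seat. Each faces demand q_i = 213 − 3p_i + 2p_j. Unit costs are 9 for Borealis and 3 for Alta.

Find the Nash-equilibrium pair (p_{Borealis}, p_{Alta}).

Borealis's profit: π = (p_{Borealis} − 9)(213 − 3p_{Borealis} + 2p_{Alta}).
∂π/∂p_{Borealis} = 240 − 6p_{Borealis} + 2p_{Alta} = 0 ⇒ p_{Borealis} = 40 + (1/3)p_{Alta}.
Similarly p_{Alta} = 37 + (1/3)p_{Borealis}.
Solving the two reaction functions simultaneously: (1 − (1/3)(1/3))p_{Borealis} = 40 + (1/3)·37, so (8/9)p_{Borealis} = 157/3 and p_{Borealis} = 58.875.
Then p_{Alta} = 37 + (1/3)·58.875 = 56.625.

58.875, 56.625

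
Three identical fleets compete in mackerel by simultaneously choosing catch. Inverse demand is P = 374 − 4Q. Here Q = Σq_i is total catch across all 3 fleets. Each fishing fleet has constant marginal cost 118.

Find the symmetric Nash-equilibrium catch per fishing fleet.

A representative fishing fleet's profit is π_i = q_i(374 − 4Q) − 118q_i, with Q = q_i + Σ_{j≠i} q_j.
First-order condition: 256 − 8q_i − 4Σ_{j≠i} q_j = 0.
Imposing symmetry (q_j = q for all j) turns Σ_{j≠i} q_j into 2q, so 256 = 16q and q = 16.

16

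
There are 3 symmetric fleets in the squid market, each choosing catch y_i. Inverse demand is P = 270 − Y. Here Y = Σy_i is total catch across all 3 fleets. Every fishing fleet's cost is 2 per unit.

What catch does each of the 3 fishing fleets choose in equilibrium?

67

A representative fishing fleet's profit is π_i = y_i(270 − Y) − 2y_i, with Y = y_i + Σ_{j≠i} y_j.
First-order condition: 268 − 2y_i − Σ_{j≠i} y_j = 0.
In a symmetric equilibrium every fishing fleet chooses the same y, so Σ_{j≠i} y_j = 2y. The condition becomes 268 − 4y = 0, giving y = 268/4 = 67.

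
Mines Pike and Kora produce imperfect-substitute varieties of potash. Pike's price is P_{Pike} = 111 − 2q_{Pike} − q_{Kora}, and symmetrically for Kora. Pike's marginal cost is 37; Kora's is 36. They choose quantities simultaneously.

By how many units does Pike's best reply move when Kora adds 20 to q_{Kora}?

-5

Mine Pike's profit: π = q_{Pike}(111 − 2q_{Pike} − q_{Kora}) − 37q_{Pike}.
∂π/∂q_{Pike} = 74 − 4q_{Pike} − q_{Kora} = 0 ⇒ q_{Pike} = 18.5 − 0.25q_{Kora}.
The reaction-function slope is −0.25, so a 20-unit rise in q_{Kora} moves q_{Pike} by −0.25 × 20 = −5. Pike's best response falls — the actions are strategic substitutes.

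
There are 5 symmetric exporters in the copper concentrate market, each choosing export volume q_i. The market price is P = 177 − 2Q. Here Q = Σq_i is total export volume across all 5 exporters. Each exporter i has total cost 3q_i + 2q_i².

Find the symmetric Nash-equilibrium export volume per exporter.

A representative exporter's profit is π_i = q_i(177 − 2Q) − 3q_i − 2q_i², with Q = q_i + Σ_{j≠i} q_j.
First-order condition: 174 − 8q_i − 2Σ_{j≠i} q_j = 0.
Imposing symmetry (q_j = q for all j) turns Σ_{j≠i} q_j into 4q, so 174 = 16q and q = 10.875.

10.875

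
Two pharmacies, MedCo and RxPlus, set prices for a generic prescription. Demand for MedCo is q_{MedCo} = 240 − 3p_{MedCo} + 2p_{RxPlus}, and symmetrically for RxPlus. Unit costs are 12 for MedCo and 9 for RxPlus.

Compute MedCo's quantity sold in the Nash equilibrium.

169.3125

MedCo's profit: π = (p_{MedCo} − 12)(240 − 3p_{MedCo} + 2p_{RxPlus}).
∂π/∂p_{MedCo} = 276 − 6p_{MedCo} + 2p_{RxPlus} = 0 ⇒ p_{MedCo} = 46 + (1/3)p_{RxPlus}.
Similarly p_{RxPlus} = 44.5 + (1/3)p_{MedCo}.
Solving the two reaction functions simultaneously: (1 − (1/3)(1/3))p_{MedCo} = 46 + (1/3)·44.5, so (8/9)p_{MedCo} = 365/6 and p_{MedCo} = 68.4375.
Then p_{RxPlus} = 44.5 + (1/3)·68.4375 = 67.3125.
q_{MedCo} = 240 − 3·68.4375 + 2·67.3125 = 169.3125.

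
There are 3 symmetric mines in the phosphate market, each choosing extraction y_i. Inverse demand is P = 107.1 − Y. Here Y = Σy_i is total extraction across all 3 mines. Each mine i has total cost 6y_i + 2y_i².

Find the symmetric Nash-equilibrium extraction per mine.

12.6375

A representative mine's profit is π_i = y_i(107.1 − Y) − 6y_i − 2y_i², with Y = y_i + Σ_{j≠i} y_j.
First-order condition: 101.1 − 6y_i − Σ_{j≠i} y_j = 0.
In a symmetric equilibrium every mine chooses the same y, so Σ_{j≠i} y_j = 2y. The condition becomes 101.1 − 8y = 0, giving y = 101.1/8 = 12.6375.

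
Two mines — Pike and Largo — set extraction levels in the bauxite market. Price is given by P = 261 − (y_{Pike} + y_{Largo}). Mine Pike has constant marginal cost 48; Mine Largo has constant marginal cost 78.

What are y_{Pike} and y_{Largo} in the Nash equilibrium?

Mine Pike's profit: π = y_{Pike}(261 − (y_{Pike} + y_{Largo})) − 48y_{Pike}.
∂π/∂y_{Pike} = 213 − 2y_{Pike} − y_{Largo} = 0, so y_{Pike} = 106.5 − 0.5y_{Largo}.
By the same steps for Largo: y_{Largo} = 91.5 − 0.5y_{Pike}.
Substituting the second reaction function into the first: y_{Pike} = 106.5 − 0.5(91.5 − 0.5y_{Pike}), which gives 0.75y_{Pike} = 60.75 ⇒ y_{Pike} = 81.
Then y_{Largo} = 91.5 − 0.5·81 = 51.

81, 51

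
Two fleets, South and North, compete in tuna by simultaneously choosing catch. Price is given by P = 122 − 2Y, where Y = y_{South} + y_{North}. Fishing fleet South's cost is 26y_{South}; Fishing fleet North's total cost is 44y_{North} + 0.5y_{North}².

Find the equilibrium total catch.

Fishing fleet South's profit: π = y_{South}(122 − 2(y_{South} + y_{North})) − 26y_{South}.
∂π/∂y_{South} = 96 − 4y_{South} − 2y_{North} = 0, so y_{South} = 24 − 0.5y_{North}.
For North: ∂π/∂y_{North} = 78 − 5y_{North} − 2y_{South} = 0 ⇒ y_{North} = 15.6 − 0.4y_{South}.
Solving the two reaction functions simultaneously: (1 − (−0.5)(−0.4))y_{South} = 24 − 0.5·15.6, so 0.8y_{South} = 16.2 and y_{South} = 20.25.
Then y_{North} = 15.6 − 0.4·20.25 = 7.5.
Total catch: 20.25 + 7.5 = 27.75.

27.75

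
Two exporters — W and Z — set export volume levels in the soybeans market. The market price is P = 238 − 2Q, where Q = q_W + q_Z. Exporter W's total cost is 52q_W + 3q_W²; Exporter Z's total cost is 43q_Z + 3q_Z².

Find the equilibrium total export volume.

Exporter W's profit: π = q_W(238 − 2(q_W + q_Z)) − 52q_W − 3q_W².
∂π/∂q_W = 186 − 10q_W − 2q_Z = 0, so q_W = 18.6 − 0.2q_Z.
By the same steps for Z: q_Z = 19.5 − 0.2q_W.
Solving the two reaction functions simultaneously: (1 − (−0.2)(−0.2))q_W = 18.6 − 0.2·19.5, so 0.96q_W = 14.7 and q_W = 15.3125.
Then q_Z = 19.5 − 0.2·15.3125 = 16.4375.
Total export volume: 15.3125 + 16.4375 = 31.75.

31.75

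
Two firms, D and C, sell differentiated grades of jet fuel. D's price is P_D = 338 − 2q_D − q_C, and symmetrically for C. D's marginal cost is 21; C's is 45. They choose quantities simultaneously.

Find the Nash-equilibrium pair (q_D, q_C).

Firm D's profit: π = q_D(338 − 2q_D − q_C) − 21q_D.
∂π/∂q_D = 317 − 4q_D − q_C = 0 ⇒ q_D = 79.25 − 0.25q_C.
Similarly q_C = 73.25 − 0.25q_D.
Plugging q_C into D's best response: q_D = 79.25 − 0.25(73.25 − 0.25q_D) ⇒ 0.9375q_D = 60.9375, so q_D = 65.
Then q_C = 73.25 − 0.25·65 = 57.

65, 57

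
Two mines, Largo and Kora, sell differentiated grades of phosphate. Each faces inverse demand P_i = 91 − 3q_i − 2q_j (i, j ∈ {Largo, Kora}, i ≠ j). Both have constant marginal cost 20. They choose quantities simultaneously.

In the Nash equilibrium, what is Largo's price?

46.625

Mine Largo's profit: π = q_{Largo}(91 − 3q_{Largo} − 2q_{Kora}) − 20q_{Largo}.
∂π/∂q_{Largo} = 71 − 6q_{Largo} − 2q_{Kora} = 0 ⇒ q_{Largo} = 71/6 − (1/3)q_{Kora}.
Setting q_{Largo} = q_{Kora} in the reaction function: q_{Largo} = 71/6 − (1/3)q_{Largo}, so q_{Largo} = (71/6) / (4/3) = 8.875.
P_{Largo} = 91 − 3·8.875 − 2·8.875 = 46.625.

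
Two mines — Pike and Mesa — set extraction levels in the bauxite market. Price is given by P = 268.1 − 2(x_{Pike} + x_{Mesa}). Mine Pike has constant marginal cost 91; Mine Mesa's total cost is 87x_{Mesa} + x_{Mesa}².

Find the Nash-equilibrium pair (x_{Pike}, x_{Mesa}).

Mine Pike's profit: π = x_{Pike}(268.1 − 2(x_{Pike} + x_{Mesa})) − 91x_{Pike}.
∂π/∂x_{Pike} = 177.1 − 4x_{Pike} − 2x_{Mesa} = 0, so x_{Pike} = 44.275 − 0.5x_{Mesa}.
For Mesa: ∂π/∂x_{Mesa} = 181.1 − 6x_{Mesa} − 2x_{Pike} = 0 ⇒ x_{Mesa} = 1811/60 − (1/3)x_{Pike}.
Plugging x_{Mesa} into Pike's best response: x_{Pike} = 44.275 − 0.5(1811/60 − (1/3)x_{Pike}) ⇒ (5/6)x_{Pike} = 1751/60, so x_{Pike} = 35.02.
Then x_{Mesa} = 1811/60 − (1/3)·35.02 = 18.51.

35.02, 18.51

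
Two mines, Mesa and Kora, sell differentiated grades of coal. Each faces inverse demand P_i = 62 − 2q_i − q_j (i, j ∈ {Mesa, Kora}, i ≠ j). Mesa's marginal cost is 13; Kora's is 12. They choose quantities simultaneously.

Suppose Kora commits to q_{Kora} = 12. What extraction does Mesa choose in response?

Mine Mesa's profit: π = q_{Mesa}(62 − 2q_{Mesa} − q_{Kora}) − 13q_{Mesa}.
∂π/∂q_{Mesa} = 49 − 4q_{Mesa} − q_{Kora} = 0 ⇒ q_{Mesa} = 12.25 − 0.25q_{Kora}.
At q_{Kora} = 12: q_{Mesa} = 12.25 − 0.25·12 = 9.25.

9.25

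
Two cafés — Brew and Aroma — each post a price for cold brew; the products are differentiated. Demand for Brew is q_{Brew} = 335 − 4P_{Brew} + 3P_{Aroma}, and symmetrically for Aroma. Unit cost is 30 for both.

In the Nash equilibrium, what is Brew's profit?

Brew's profit: π = (P_{Brew} − 30)(335 − 4P_{Brew} + 3P_{Aroma}).
∂π/∂P_{Brew} = 455 − 8P_{Brew} + 3P_{Aroma} = 0 ⇒ P_{Brew} = 56.875 + 0.375P_{Aroma}.
Setting P_{Brew} = P_{Aroma} in the reaction function: P_{Brew} = 56.875 + 0.375P_{Brew}, so P_{Brew} = 56.875 / 0.625 = 91.
q_{Brew} = 335 − 4·91 + 3·91 = 244.
Profit = (91 − 30)·244 = 14884.

14884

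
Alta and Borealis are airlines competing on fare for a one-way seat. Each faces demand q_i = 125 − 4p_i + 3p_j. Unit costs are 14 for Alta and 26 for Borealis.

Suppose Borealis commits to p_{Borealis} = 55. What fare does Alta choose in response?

43.25

Alta's profit: π = (p_{Alta} − 14)(125 − 4p_{Alta} + 3p_{Borealis}).
∂π/∂p_{Alta} = 181 − 8p_{Alta} + 3p_{Borealis} = 0 ⇒ p_{Alta} = 22.625 + 0.375p_{Borealis}.
At p_{Borealis} = 55: p_{Alta} = 22.625 + 0.375·55 = 43.25.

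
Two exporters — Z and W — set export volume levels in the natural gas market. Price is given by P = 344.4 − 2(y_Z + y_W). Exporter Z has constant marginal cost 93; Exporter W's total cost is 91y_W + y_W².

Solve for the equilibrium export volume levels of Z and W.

50.08, 25.54

Exporter Z's profit: π = y_Z(344.4 − 2(y_Z + y_W)) − 93y_Z.
∂π/∂y_Z = 251.4 − 4y_Z − 2y_W = 0, so y_Z = 62.85 − 0.5y_W.
For W: ∂π/∂y_W = 253.4 − 6y_W − 2y_Z = 0 ⇒ y_W = 1267/30 − (1/3)y_Z.
Substituting the second reaction function into the first: y_Z = 62.85 − 0.5(1267/30 − (1/3)y_Z), which gives (5/6)y_Z = 626/15 ⇒ y_Z = 50.08.
Then y_W = 1267/30 − (1/3)·50.08 = 25.54.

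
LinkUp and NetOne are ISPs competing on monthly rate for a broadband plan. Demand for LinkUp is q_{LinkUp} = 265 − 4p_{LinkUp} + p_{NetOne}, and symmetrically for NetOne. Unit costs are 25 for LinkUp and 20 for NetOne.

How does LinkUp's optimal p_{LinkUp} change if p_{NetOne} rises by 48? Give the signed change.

6

LinkUp's profit: π = (p_{LinkUp} − 25)(265 − 4p_{LinkUp} + p_{NetOne}).
∂π/∂p_{LinkUp} = 365 − 8p_{LinkUp} + p_{NetOne} = 0 ⇒ p_{LinkUp} = 45.625 + 0.125p_{NetOne}.
The reaction-function slope is 0.125, so a 48-unit rise in p_{NetOne} moves p_{LinkUp} by 0.125 × 48 = 6. LinkUp's best response rises — the actions are strategic complements.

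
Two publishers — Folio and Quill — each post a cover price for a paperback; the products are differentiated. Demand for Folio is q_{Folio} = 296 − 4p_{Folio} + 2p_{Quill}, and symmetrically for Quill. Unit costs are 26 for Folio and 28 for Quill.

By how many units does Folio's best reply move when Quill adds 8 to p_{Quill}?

2

Folio's profit: π = (p_{Folio} − 26)(296 − 4p_{Folio} + 2p_{Quill}).
∂π/∂p_{Folio} = 400 − 8p_{Folio} + 2p_{Quill} = 0 ⇒ p_{Folio} = 50 + 0.25p_{Quill}.
The reaction-function slope is 0.25, so an 8-unit rise in p_{Quill} moves p_{Folio} by 0.25 × 8 = 2. Folio's best response rises — the actions are strategic complements.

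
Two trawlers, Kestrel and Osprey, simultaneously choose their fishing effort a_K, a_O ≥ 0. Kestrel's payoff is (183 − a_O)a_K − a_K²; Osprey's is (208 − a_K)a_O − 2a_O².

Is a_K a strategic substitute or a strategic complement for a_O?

Expanding Kestrel's payoff: 183a_K − a_Oa_K − a_K².
∂π/∂a_K = 183 − a_O − 2a_K = 0, so a_K = 91.5 − 0.5a_O.
The best-response slope da_K/da_O = −0.5 < 0: the reaction function is downward-sloping, so the choices are strategic substitutes.

strategic substitutes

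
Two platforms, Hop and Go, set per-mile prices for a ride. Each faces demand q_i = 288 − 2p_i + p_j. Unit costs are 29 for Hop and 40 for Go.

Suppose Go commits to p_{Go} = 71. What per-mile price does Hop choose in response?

Hop's profit: π = (p_{Hop} − 29)(288 − 2p_{Hop} + p_{Go}).
∂π/∂p_{Hop} = 346 − 4p_{Hop} + p_{Go} = 0 ⇒ p_{Hop} = 86.5 + 0.25p_{Go}.
At p_{Go} = 71: p_{Hop} = 86.5 + 0.25·71 = 104.25.

104.25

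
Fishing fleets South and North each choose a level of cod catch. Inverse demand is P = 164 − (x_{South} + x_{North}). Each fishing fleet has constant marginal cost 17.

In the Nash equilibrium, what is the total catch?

Fishing fleet South's profit: π = x_{South}(164 − (x_{South} + x_{North})) − 17x_{South}.
∂π/∂x_{South} = 147 − 2x_{South} − x_{North} = 0, so x_{South} = 73.5 − 0.5x_{North}.
The game is symmetric, so in equilibrium x_{North} = x_{South}: the reaction function gives 1.5x_{South} = 73.5, hence x_{South} = 49.
Total catch: 49 + 49 = 98.

98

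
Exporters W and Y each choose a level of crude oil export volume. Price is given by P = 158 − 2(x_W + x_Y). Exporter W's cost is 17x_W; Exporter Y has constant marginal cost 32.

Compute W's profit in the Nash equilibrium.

Exporter W's profit: π = x_W(158 − 2(x_W + x_Y)) − 17x_W.
∂π/∂x_W = 141 − 4x_W − 2x_Y = 0, so x_W = 35.25 − 0.5x_Y.
By the same steps for Y: x_Y = 31.5 − 0.5x_W.
Plugging x_Y into W's best response: x_W = 35.25 − 0.5(31.5 − 0.5x_W) ⇒ 0.75x_W = 19.5, so x_W = 26.
Then x_Y = 31.5 − 0.5·26 = 18.5.
Price P = 158 − 2·44.5 = 69.
W's profit: (69 − 17)·26 = 1352.

1352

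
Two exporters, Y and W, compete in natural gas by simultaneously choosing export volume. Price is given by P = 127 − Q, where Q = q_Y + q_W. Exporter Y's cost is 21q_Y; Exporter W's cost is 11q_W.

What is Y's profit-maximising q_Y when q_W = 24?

Exporter Y's profit: π = q_Y(127 − (q_Y + q_W)) − 21q_Y.
∂π/∂q_Y = 106 − 2q_Y − q_W = 0, so q_Y = 53 − 0.5q_W.
At q_W = 24: q_Y = 53 − 0.5·24 = 41.

41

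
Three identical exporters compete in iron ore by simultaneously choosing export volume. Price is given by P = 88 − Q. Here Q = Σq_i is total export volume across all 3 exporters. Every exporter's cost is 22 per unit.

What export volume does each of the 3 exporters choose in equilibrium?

16.5

A representative exporter's profit is π_i = q_i(88 − Q) − 22q_i, with Q = q_i + Σ_{j≠i} q_j.
First-order condition: 66 − 2q_i − Σ_{j≠i} q_j = 0.
In a symmetric equilibrium every exporter chooses the same q, so Σ_{j≠i} q_j = 2q. The condition becomes 66 − 4q = 0, giving q = 66/4 = 16.5.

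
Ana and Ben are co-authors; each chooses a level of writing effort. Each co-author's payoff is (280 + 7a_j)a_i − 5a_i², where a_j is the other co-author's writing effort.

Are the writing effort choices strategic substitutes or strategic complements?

Ana's payoff is (280 + 7a_B)a_A − 5a_A².
∂π/∂a_A = 280 + 7a_B − 10a_A = 0, so a_A = 28 + 0.7a_B.
The best-response slope da_A/da_B = 0.7 > 0: the reaction function is upward-sloping, so the choices are strategic complements.

strategic complements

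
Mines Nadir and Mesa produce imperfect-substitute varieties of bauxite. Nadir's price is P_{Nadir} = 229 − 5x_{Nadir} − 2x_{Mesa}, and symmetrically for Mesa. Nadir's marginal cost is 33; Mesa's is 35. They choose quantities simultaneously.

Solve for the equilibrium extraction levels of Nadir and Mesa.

16.375, 16.125

Mine Nadir's profit: π = x_{Nadir}(229 − 5x_{Nadir} − 2x_{Mesa}) − 33x_{Nadir}.
∂π/∂x_{Nadir} = 196 − 10x_{Nadir} − 2x_{Mesa} = 0 ⇒ x_{Nadir} = 19.6 − 0.2x_{Mesa}.
Similarly x_{Mesa} = 19.4 − 0.2x_{Nadir}.
Substituting the second reaction function into the first: x_{Nadir} = 19.6 − 0.2(19.4 − 0.2x_{Nadir}), which gives 0.96x_{Nadir} = 15.72 ⇒ x_{Nadir} = 16.375.
Then x_{Mesa} = 19.4 − 0.2·16.375 = 16.125.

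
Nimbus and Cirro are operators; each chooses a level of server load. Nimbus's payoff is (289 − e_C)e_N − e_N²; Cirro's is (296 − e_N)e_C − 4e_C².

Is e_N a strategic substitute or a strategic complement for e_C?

Expanding Nimbus's payoff: 289e_N − e_Ce_N − e_N².
∂π/∂e_N = 289 − e_C − 2e_N = 0, so e_N = 144.5 − 0.5e_C.
The best-response slope de_N/de_C = −0.5 < 0: the reaction function is downward-sloping, so the choices are strategic substitutes.

strategic substitutes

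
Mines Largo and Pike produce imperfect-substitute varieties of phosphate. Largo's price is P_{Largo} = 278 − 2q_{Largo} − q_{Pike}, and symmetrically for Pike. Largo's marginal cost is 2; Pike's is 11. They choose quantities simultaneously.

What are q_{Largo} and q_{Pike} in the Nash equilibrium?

Mine Largo's profit: π = q_{Largo}(278 − 2q_{Largo} − q_{Pike}) − 2q_{Largo}.
∂π/∂q_{Largo} = 276 − 4q_{Largo} − q_{Pike} = 0 ⇒ q_{Largo} = 69 − 0.25q_{Pike}.
Similarly q_{Pike} = 66.75 − 0.25q_{Largo}.
Solving the two reaction functions simultaneously: (1 − (−0.25)(−0.25))q_{Largo} = 69 − 0.25·66.75, so 0.9375q_{Largo} = 52.3125 and q_{Largo} = 55.8.
Then q_{Pike} = 66.75 − 0.25·55.8 = 52.8.

55.8, 52.8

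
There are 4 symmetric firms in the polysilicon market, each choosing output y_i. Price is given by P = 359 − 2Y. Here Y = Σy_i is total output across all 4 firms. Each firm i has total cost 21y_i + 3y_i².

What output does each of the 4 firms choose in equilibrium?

21.125

A representative firm's profit is π_i = y_i(359 − 2Y) − 21y_i − 3y_i², with Y = y_i + Σ_{j≠i} y_j.
First-order condition: 338 − 10y_i − 2Σ_{j≠i} y_j = 0.
In a symmetric equilibrium every firm chooses the same y, so Σ_{j≠i} y_j = 3y. The condition becomes 338 − 16y = 0, giving y = 338/16 = 21.125.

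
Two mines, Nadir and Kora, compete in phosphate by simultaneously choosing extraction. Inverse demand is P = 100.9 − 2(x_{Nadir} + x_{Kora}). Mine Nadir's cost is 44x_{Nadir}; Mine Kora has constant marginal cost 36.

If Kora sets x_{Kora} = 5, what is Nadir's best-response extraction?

11.725

Mine Nadir's profit: π = x_{Nadir}(100.9 − 2(x_{Nadir} + x_{Kora})) − 44x_{Nadir}.
∂π/∂x_{Nadir} = 56.9 − 4x_{Nadir} − 2x_{Kora} = 0, so x_{Nadir} = 14.225 − 0.5x_{Kora}.
At x_{Kora} = 5: x_{Nadir} = 14.225 − 0.5·5 = 11.725.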